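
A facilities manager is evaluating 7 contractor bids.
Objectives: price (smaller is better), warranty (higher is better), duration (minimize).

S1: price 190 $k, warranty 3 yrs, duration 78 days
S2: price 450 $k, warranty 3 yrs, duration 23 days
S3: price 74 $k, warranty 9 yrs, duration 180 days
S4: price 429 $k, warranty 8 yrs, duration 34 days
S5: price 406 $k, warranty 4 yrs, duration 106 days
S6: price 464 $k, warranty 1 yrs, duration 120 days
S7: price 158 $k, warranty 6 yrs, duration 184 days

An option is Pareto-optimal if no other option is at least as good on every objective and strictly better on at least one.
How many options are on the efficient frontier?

S1: not dominated.
S2: not dominated (best duration).
S3: not dominated (best price).
S4: not dominated.
S5: not dominated.
S6: dominated by S1 (price 190≤464, warranty 3≥1, duration 78≤120).
S7: dominated by S3 (price 74≤158, warranty 9≥6, duration 180≤184).
Pareto-optimal: S1, S2, S3, S4, S5 → 5.

5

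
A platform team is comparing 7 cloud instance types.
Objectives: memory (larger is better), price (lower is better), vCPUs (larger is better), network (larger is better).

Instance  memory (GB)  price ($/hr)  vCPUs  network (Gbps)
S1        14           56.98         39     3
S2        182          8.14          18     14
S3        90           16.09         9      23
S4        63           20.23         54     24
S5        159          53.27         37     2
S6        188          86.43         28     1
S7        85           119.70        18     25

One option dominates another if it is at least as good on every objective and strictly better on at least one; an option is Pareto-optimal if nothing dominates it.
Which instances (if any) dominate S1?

S4: memory 63≥14, price 20.23≤56.98, vCPUs 54≥39, network 24≥3 — dominates S1.
Others (S2, S3, S5, S6, S7) are each worse than S1 on at least one objective.

S4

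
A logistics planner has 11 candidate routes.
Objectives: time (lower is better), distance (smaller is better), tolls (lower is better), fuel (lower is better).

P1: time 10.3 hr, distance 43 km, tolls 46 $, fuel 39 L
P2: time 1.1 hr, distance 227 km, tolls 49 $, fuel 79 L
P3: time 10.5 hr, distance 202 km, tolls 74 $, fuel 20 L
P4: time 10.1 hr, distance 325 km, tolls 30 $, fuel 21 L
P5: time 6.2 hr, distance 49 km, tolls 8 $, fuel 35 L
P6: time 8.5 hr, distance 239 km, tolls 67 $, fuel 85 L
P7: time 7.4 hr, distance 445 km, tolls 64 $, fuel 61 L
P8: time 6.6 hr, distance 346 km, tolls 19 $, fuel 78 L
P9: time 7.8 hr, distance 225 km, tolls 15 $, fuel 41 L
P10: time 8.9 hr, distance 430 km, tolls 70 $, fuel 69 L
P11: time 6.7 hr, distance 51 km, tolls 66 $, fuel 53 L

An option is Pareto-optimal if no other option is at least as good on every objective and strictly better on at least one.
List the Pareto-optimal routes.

P1: not dominated (best distance).
P2: not dominated (best time).
P3: not dominated (best fuel).
P4: not dominated.
P5: not dominated (best tolls).
P6: dominated by P2 (time 1.1≤8.5, distance 227≤239, tolls 49≤67, fuel 79≤85).
P7: dominated by P5 (time 6.2≤7.4, distance 49≤445, tolls 8≤64, fuel 35≤61).
P8: dominated by P5 (time 6.2≤6.6, distance 49≤346, tolls 8≤19, fuel 35≤78).
P9: dominated by P5 (time 6.2≤7.8, distance 49≤225, tolls 8≤15, fuel 35≤41).
P10: dominated by P5 (time 6.2≤8.9, distance 49≤430, tolls 8≤70, fuel 35≤69).
P11: dominated by P5 (time 6.2≤6.7, distance 49≤51, tolls 8≤66, fuel 35≤53).

P1, P2, P3, P4, P5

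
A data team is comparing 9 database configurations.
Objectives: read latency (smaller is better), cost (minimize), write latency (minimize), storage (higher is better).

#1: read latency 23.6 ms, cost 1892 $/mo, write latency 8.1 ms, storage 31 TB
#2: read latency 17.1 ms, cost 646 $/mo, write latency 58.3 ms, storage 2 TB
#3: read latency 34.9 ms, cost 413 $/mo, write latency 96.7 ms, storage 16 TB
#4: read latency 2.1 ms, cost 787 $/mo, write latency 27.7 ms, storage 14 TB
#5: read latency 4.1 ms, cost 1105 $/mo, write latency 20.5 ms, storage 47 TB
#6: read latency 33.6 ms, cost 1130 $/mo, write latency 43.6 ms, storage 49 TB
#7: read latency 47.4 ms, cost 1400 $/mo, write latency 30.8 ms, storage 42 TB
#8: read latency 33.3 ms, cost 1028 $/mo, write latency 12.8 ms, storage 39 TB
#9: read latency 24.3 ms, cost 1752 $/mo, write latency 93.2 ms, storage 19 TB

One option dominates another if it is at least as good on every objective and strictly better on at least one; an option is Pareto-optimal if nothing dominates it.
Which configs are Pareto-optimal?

#1, #2, #3, #4, #5, #6, #8

#1: not dominated (best write latency).
#2: not dominated.
#3: not dominated (best cost).
#4: not dominated (best read latency).
#5: not dominated.
#6: not dominated (best storage).
#7: dominated by #5 (read latency 4.1≤47.4, cost 1105≤1400, write latency 20.5≤30.8, storage 47≥42).
#8: not dominated.
#9: dominated by #5 (read latency 4.1≤24.3, cost 1105≤1752, write latency 20.5≤93.2, storage 47≥19).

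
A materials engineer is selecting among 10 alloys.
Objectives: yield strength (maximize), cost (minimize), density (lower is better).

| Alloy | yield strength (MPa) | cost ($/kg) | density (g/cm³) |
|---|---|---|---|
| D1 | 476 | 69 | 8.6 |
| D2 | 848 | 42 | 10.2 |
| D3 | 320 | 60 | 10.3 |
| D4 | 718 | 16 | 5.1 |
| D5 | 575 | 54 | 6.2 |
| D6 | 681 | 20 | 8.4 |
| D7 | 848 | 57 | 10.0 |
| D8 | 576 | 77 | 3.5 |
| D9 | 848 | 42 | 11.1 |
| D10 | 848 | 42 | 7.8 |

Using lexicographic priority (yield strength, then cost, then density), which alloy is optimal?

D10

First maximize yield strength: best is 848, kept {D2, D7, D9, D10}.
Then minimize cost: best is 42, kept {D2, D9, D10}.
Then minimize density: best is 7.8, kept {D10}.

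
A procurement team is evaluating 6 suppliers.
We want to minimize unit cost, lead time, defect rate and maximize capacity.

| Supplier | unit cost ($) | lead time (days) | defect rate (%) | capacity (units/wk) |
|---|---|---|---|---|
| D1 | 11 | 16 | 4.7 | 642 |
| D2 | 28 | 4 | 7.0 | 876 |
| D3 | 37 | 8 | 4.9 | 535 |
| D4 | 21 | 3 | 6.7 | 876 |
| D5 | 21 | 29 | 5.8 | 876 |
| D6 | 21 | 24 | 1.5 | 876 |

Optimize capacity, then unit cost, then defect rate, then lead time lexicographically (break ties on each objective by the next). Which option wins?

First maximize capacity: best is 876, kept {D2, D4, D5, D6}.
Then minimize unit cost: best is 21, kept {D4, D5, D6}.
Then minimize defect rate: best is 1.5, kept {D6}.

D6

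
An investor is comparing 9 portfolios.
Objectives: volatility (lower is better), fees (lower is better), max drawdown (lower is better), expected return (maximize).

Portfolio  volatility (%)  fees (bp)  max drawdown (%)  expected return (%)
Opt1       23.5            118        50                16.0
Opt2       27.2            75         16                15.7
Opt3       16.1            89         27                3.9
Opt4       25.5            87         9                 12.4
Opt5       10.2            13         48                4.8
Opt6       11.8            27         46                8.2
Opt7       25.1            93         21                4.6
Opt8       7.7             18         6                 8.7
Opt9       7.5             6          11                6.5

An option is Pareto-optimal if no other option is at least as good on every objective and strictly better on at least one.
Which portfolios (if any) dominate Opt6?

Opt8

Opt8: volatility 7.7≤11.8, fees 18≤27, max drawdown 6≤46, expected return 8.7≥8.2 — dominates Opt6.
Others (Opt1, Opt2, Opt3, Opt4, Opt5, Opt7, Opt9) are each worse than Opt6 on at least one objective.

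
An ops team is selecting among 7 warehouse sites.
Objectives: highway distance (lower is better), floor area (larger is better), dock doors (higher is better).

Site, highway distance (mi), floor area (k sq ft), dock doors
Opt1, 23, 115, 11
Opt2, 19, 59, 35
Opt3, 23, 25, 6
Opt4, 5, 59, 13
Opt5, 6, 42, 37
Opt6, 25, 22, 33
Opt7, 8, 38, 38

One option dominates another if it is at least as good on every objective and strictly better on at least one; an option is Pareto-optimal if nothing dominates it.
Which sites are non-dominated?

Opt1, Opt2, Opt4, Opt5, Opt7

Opt1: not dominated (best floor area).
Opt2: not dominated.
Opt3: dominated by Opt1 (highway distance 23≤23, floor area 115≥25, dock doors 11≥6).
Opt4: not dominated (best highway distance).
Opt5: not dominated.
Opt6: dominated by Opt2 (highway distance 19≤25, floor area 59≥22, dock doors 35≥33).
Opt7: not dominated (best dock doors).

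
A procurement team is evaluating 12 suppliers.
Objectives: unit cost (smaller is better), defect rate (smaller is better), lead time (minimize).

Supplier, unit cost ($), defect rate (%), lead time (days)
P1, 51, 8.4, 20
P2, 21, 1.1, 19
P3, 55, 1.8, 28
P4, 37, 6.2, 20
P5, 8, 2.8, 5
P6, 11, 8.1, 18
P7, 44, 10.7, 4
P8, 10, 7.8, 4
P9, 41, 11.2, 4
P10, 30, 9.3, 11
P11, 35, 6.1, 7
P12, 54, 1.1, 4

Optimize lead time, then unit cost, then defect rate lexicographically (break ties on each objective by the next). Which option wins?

P8

First minimize lead time: best is 4, kept {P7, P8, P9, P12}.
Then minimize unit cost: best is 10, kept {P8}.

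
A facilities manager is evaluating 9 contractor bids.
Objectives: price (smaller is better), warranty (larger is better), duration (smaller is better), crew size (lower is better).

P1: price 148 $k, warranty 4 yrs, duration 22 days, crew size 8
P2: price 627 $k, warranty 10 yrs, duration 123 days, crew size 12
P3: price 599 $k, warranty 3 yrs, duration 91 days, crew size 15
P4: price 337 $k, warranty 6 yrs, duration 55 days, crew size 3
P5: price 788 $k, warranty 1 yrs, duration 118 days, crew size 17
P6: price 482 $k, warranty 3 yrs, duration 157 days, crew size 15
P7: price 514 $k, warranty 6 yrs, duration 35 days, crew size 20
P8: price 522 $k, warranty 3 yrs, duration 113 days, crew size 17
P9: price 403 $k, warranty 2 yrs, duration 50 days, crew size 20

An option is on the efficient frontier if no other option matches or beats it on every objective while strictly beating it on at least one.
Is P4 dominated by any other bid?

No

P1: worse on warranty (4 vs 6).
P2: worse on price (627 vs 337).
P3: worse on price (599 vs 337).
P5: worse on price (788 vs 337).
P6: worse on price (482 vs 337).
P7: worse on price (514 vs 337).
P8: worse on price (522 vs 337).
P9: worse on price (403 vs 337).
No option is at least as good as P4 on every objective and strictly better on one.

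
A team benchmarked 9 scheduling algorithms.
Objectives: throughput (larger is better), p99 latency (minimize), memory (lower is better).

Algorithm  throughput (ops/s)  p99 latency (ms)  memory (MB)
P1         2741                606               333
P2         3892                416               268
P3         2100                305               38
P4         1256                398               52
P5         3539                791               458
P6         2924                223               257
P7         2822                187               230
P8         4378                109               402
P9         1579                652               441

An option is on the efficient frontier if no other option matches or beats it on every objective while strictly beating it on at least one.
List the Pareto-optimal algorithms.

P2, P3, P6, P7, P8

P1: dominated by P2 (throughput 3892≥2741, p99 latency 416≤606, memory 268≤333).
P2: not dominated.
P3: not dominated (best memory).
P4: dominated by P3 (throughput 2100≥1256, p99 latency 305≤398, memory 38≤52).
P5: dominated by P2 (throughput 3892≥3539, p99 latency 416≤791, memory 268≤458).
P6: not dominated.
P7: not dominated.
P8: not dominated (best throughput).
P9: dominated by P1 (throughput 2741≥1579, p99 latency 606≤652, memory 333≤441).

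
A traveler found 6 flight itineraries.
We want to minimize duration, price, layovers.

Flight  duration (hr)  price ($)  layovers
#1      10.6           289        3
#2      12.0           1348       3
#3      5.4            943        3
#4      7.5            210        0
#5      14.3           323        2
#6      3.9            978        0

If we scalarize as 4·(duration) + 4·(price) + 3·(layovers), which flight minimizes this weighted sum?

#1: 4·10.6 + 4·289 + 3·3 = 1207.4
#2: 4·12.0 + 4·1348 + 3·3 = 5449.0
#3: 4·5.4 + 4·943 + 3·3 = 3802.6
#4: 4·7.5 + 4·210 + 3·0 = 870.0
#5: 4·14.3 + 4·323 + 3·2 = 1355.2
#6: 4·3.9 + 4·978 + 3·0 = 3927.6
Lowest: #4 at 870.0.

#4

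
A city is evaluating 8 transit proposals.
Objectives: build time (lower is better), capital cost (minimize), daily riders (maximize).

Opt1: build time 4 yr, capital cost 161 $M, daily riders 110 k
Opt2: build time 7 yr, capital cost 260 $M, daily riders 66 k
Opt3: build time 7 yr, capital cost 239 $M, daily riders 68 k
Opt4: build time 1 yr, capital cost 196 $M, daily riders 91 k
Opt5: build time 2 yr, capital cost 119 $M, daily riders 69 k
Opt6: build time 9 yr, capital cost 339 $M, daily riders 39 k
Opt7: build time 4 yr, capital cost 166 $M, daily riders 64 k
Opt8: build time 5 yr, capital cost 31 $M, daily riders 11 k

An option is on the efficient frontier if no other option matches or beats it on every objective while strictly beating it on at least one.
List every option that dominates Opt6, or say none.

Opt1: build time 4≤9, capital cost 161≤339, daily riders 110≥39 — dominates Opt6.
Opt2: build time 7≤9, capital cost 260≤339, daily riders 66≥39 — dominates Opt6.
Opt3: build time 7≤9, capital cost 239≤339, daily riders 68≥39 — dominates Opt6.
Opt4: build time 1≤9, capital cost 196≤339, daily riders 91≥39 — dominates Opt6.
Opt5: build time 2≤9, capital cost 119≤339, daily riders 69≥39 — dominates Opt6.
Opt7: build time 4≤9, capital cost 166≤339, daily riders 64≥39 — dominates Opt6.
Others (Opt8) are each worse than Opt6 on at least one objective.

Opt1, Opt2, Opt3, Opt4, Opt5, Opt7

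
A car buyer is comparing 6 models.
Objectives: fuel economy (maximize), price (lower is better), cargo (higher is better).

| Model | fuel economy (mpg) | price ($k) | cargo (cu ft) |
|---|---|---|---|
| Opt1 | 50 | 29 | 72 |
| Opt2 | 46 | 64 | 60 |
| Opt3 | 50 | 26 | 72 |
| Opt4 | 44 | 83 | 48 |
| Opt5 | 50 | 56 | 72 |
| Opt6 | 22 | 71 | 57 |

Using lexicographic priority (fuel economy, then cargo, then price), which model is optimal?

Opt3

First maximize fuel economy: best is 50, kept {Opt1, Opt3, Opt5}.
Then maximize cargo: best is 72, kept {Opt1, Opt3, Opt5}.
Then minimize price: best is 26, kept {Opt3}.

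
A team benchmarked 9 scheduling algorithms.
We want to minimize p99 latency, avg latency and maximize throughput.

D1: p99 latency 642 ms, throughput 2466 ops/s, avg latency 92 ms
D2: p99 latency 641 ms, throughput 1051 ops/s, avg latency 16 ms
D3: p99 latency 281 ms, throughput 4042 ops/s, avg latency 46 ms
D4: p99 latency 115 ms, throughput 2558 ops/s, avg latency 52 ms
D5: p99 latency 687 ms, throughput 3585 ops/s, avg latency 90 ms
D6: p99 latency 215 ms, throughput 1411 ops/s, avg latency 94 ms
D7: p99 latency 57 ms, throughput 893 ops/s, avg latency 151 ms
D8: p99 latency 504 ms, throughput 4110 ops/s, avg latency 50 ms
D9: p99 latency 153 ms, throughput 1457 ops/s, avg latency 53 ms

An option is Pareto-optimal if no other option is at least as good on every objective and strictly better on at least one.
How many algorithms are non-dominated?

D1: dominated by D3 (p99 latency 281≤642, throughput 4042≥2466, avg latency 46≤92).
D2: not dominated (best avg latency).
D3: not dominated.
D4: not dominated.
D5: dominated by D3 (p99 latency 281≤687, throughput 4042≥3585, avg latency 46≤90).
D6: dominated by D4 (p99 latency 115≤215, throughput 2558≥1411, avg latency 52≤94).
D7: not dominated (best p99 latency).
D8: not dominated (best throughput).
D9: dominated by D4 (p99 latency 115≤153, throughput 2558≥1457, avg latency 52≤53).
Pareto-optimal: D2, D3, D4, D7, D8 → 5.

5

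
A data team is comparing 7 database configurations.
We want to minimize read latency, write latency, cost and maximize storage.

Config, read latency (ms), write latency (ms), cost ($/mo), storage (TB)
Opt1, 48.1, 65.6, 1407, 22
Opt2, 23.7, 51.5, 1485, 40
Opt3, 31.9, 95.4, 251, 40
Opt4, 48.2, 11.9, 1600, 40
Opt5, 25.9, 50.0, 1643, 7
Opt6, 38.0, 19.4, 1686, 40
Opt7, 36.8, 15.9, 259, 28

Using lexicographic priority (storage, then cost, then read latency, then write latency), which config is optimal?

First maximize storage: best is 40, kept {Opt2, Opt3, Opt4, Opt6}.
Then minimize cost: best is 251, kept {Opt3}.

Opt3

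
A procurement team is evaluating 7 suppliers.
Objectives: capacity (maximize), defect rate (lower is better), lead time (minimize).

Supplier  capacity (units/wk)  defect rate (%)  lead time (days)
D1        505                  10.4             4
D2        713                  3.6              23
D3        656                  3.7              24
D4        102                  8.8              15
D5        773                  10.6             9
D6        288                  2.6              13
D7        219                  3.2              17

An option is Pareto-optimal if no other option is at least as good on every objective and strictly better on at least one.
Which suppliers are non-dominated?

D1, D2, D5, D6

D1: not dominated (best lead time).
D2: not dominated.
D3: dominated by D2 (capacity 713≥656, defect rate 3.6≤3.7, lead time 23≤24).
D4: dominated by D6 (capacity 288≥102, defect rate 2.6≤8.8, lead time 13≤15).
D5: not dominated (best capacity).
D6: not dominated (best defect rate).
D7: dominated by D6 (capacity 288≥219, defect rate 2.6≤3.2, lead time 13≤17).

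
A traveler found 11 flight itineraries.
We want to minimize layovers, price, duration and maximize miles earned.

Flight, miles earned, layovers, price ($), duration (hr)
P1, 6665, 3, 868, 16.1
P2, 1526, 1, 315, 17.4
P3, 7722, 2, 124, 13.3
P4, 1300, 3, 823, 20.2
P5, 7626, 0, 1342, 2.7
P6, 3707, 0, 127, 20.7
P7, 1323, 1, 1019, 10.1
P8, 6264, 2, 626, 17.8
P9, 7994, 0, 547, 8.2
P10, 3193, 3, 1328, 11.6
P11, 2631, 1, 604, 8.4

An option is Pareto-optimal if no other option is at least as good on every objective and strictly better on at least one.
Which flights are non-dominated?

P2, P3, P5, P6, P9

P1: dominated by P3 (miles earned 7722≥6665, layovers 2≤3, price 124≤868, duration 13.3≤16.1).
P2: not dominated.
P3: not dominated (best price).
P4: dominated by P2 (miles earned 1526≥1300, layovers 1≤3, price 315≤823, duration 17.4≤20.2).
P5: not dominated (best duration).
P6: not dominated.
P7: dominated by P9 (miles earned 7994≥1323, layovers 0≤1, price 547≤1019, duration 8.2≤10.1).
P8: dominated by P3 (miles earned 7722≥6264, layovers 2≤2, price 124≤626, duration 13.3≤17.8).
P9: not dominated (best miles earned).
P10: dominated by P9 (miles earned 7994≥3193, layovers 0≤3, price 547≤1328, duration 8.2≤11.6).
P11: dominated by P9 (miles earned 7994≥2631, layovers 0≤1, price 547≤604, duration 8.2≤8.4).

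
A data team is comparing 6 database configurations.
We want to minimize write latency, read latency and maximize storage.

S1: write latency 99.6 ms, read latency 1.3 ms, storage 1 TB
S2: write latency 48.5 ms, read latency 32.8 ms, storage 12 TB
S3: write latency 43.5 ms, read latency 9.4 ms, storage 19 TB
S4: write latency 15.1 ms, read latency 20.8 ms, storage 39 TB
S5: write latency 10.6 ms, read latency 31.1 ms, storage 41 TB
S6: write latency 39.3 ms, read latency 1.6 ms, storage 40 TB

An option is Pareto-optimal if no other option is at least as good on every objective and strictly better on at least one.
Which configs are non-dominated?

S1: not dominated (best read latency).
S2: dominated by S3 (write latency 43.5≤48.5, read latency 9.4≤32.8, storage 19≥12).
S3: dominated by S6 (write latency 39.3≤43.5, read latency 1.6≤9.4, storage 40≥19).
S4: not dominated.
S5: not dominated (best write latency).
S6: not dominated.

S1, S4, S5, S6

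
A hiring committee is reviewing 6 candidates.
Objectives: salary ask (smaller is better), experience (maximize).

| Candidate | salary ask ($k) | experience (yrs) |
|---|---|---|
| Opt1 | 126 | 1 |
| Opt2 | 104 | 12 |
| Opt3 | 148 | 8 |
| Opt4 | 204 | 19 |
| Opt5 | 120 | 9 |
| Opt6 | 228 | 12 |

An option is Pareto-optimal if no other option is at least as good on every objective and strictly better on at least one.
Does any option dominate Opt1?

Opt2 vs Opt1: salary ask 104≤126, experience 12≥1 — Opt2 is at least as good on every objective and strictly better on at least one, so Opt2 dominates Opt1.

Yes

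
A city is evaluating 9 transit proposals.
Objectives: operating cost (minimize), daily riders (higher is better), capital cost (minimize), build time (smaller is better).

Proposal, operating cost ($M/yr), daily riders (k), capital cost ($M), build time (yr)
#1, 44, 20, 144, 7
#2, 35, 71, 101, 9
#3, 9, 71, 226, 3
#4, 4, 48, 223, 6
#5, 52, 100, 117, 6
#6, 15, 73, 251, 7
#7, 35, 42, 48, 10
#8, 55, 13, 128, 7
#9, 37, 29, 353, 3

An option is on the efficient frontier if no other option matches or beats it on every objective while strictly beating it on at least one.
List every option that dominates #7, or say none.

#1: worse on operating cost (44 vs 35).
#2: worse on capital cost (101 vs 48).
#3: worse on capital cost (226 vs 48).
#4: worse on capital cost (223 vs 48).
#5: worse on operating cost (52 vs 35).
#6: worse on capital cost (251 vs 48).
#8: worse on operating cost (55 vs 35).
#9: worse on operating cost (37 vs 35).
No option dominates #7.

none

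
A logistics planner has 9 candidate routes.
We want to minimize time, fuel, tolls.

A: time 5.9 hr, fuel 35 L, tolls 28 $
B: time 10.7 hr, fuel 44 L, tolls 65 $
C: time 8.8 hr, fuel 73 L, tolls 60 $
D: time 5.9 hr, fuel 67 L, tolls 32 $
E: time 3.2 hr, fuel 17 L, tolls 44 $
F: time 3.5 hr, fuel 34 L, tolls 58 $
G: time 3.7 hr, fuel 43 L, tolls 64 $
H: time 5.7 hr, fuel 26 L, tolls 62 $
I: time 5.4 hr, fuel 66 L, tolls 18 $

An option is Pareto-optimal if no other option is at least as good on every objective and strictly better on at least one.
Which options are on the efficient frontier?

A, E, I

A: not dominated.
B: dominated by A (time 5.9≤10.7, fuel 35≤44, tolls 28≤65).
C: dominated by A (time 5.9≤8.8, fuel 35≤73, tolls 28≤60).
D: dominated by A (time 5.9≤5.9, fuel 35≤67, tolls 28≤32).
E: not dominated (best time).
F: dominated by E (time 3.2≤3.5, fuel 17≤34, tolls 44≤58).
G: dominated by E (time 3.2≤3.7, fuel 17≤43, tolls 44≤64).
H: dominated by E (time 3.2≤5.7, fuel 17≤26, tolls 44≤62).
I: not dominated (best tolls).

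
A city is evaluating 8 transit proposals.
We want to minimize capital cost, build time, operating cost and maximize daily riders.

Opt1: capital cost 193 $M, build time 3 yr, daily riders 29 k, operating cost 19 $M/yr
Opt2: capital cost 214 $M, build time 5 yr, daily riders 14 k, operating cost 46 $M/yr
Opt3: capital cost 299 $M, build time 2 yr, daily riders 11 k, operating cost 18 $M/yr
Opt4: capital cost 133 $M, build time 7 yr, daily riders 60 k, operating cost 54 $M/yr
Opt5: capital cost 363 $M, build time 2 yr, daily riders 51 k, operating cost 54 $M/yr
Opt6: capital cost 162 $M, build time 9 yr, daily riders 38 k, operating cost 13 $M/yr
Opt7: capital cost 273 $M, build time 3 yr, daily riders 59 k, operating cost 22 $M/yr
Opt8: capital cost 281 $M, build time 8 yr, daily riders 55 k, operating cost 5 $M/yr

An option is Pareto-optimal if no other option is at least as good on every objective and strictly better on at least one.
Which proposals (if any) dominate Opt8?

none

Opt1: worse on daily riders (29 vs 55).
Opt2: worse on daily riders (14 vs 55).
Opt3: worse on capital cost (299 vs 281).
Opt4: worse on operating cost (54 vs 5).
Opt5: worse on capital cost (363 vs 281).
Opt6: worse on build time (9 vs 8).
Opt7: worse on operating cost (22 vs 5).
No option dominates Opt8.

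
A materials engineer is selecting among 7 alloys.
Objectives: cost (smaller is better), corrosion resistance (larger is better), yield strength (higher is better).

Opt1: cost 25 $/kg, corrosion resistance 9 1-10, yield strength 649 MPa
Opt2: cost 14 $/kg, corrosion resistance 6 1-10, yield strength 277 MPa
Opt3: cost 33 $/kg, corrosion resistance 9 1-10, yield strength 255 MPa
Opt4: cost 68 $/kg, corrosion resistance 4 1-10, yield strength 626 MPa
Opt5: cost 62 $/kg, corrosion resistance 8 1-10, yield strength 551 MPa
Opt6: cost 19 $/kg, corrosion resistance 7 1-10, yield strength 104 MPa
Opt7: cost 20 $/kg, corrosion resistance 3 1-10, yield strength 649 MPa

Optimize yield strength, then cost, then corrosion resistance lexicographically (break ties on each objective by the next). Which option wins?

First maximize yield strength: best is 649, kept {Opt1, Opt7}.
Then minimize cost: best is 20, kept {Opt7}.

Opt7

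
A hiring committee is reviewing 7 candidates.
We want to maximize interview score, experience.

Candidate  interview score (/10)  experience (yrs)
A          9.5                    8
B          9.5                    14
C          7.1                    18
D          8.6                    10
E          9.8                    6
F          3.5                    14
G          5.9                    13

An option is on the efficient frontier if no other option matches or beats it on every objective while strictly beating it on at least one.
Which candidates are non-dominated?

B, C, E

A: dominated by B (interview score 9.5≥9.5, experience 14≥8).
B: not dominated.
C: not dominated (best experience).
D: dominated by B (interview score 9.5≥8.6, experience 14≥10).
E: not dominated (best interview score).
F: dominated by B (interview score 9.5≥3.5, experience 14≥14).
G: dominated by B (interview score 9.5≥5.9, experience 14≥13).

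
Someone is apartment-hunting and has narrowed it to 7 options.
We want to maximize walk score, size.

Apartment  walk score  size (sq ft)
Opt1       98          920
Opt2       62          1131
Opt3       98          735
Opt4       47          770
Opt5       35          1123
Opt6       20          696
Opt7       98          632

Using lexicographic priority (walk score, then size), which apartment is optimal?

First maximize walk score: best is 98, kept {Opt1, Opt3, Opt7}.
Then maximize size: best is 920, kept {Opt1}.

Opt1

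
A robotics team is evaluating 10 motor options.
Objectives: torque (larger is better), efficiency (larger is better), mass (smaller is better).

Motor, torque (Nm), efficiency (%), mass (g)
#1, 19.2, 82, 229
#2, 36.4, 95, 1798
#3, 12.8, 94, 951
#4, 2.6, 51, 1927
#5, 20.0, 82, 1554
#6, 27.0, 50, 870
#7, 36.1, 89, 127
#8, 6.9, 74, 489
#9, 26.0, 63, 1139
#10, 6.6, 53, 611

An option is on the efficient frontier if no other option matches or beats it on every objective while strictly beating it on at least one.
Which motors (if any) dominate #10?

#1, #7, #8

#1: torque 19.2≥6.6, efficiency 82≥53, mass 229≤611 — dominates #10.
#7: torque 36.1≥6.6, efficiency 89≥53, mass 127≤611 — dominates #10.
#8: torque 6.9≥6.6, efficiency 74≥53, mass 489≤611 — dominates #10.
Others (#2, #3, #4, #5, #6, #9) are each worse than #10 on at least one objective.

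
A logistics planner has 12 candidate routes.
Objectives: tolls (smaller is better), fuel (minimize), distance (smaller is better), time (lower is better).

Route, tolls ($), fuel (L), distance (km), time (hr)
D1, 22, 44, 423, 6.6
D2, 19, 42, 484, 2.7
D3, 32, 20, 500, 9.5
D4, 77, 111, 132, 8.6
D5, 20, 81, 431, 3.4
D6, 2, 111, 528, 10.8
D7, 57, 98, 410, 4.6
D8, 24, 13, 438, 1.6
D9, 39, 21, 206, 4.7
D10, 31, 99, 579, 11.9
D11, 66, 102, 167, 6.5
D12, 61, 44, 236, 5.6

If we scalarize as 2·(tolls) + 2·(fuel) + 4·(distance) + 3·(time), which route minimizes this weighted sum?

D1: 2·22 + 2·44 + 4·423 + 3·6.6 = 1843.8
D2: 2·19 + 2·42 + 4·484 + 3·2.7 = 2066.1
D3: 2·32 + 2·20 + 4·500 + 3·9.5 = 2132.5
D4: 2·77 + 2·111 + 4·132 + 3·8.6 = 929.8
D5: 2·20 + 2·81 + 4·431 + 3·3.4 = 1936.2
D6: 2·2 + 2·111 + 4·528 + 3·10.8 = 2370.4
D7: 2·57 + 2·98 + 4·410 + 3·4.6 = 1963.8
D8: 2·24 + 2·13 + 4·438 + 3·1.6 = 1830.8
D9: 2·39 + 2·21 + 4·206 + 3·4.7 = 958.1
D10: 2·31 + 2·99 + 4·579 + 3·11.9 = 2611.7
D11: 2·66 + 2·102 + 4·167 + 3·6.5 = 1023.5
D12: 2·61 + 2·44 + 4·236 + 3·5.6 = 1170.8
Lowest: D4 at 929.8.

D4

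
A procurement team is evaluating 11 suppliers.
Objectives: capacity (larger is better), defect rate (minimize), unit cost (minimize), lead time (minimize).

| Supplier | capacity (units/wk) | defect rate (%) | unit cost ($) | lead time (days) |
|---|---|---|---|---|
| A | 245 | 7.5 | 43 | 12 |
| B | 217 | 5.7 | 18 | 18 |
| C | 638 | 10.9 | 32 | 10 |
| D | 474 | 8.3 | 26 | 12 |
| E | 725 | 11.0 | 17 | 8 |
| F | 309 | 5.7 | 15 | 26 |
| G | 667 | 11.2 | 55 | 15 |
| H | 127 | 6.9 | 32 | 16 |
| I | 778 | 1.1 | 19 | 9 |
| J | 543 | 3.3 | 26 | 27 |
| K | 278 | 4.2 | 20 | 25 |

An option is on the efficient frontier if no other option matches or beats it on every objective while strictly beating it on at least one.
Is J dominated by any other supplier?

I vs J: capacity 778≥543, defect rate 1.1≤3.3, unit cost 19≤26, lead time 9≤27 — I is at least as good on every objective and strictly better on at least one, so I dominates J.

Yes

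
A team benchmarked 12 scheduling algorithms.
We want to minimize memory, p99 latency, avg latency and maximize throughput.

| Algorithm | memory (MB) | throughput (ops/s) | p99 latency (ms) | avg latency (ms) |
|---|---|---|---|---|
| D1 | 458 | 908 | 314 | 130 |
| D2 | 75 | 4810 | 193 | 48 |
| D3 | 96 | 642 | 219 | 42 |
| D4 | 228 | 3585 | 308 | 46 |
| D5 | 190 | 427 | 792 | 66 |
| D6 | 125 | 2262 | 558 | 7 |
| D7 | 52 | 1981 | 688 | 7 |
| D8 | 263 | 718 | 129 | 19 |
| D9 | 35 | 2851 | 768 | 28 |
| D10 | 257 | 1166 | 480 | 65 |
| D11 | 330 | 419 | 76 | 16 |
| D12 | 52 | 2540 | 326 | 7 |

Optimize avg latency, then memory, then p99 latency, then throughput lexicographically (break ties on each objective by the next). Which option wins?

First minimize avg latency: best is 7, kept {D6, D7, D12}.
Then minimize memory: best is 52, kept {D7, D12}.
Then minimize p99 latency: best is 326, kept {D12}.

D12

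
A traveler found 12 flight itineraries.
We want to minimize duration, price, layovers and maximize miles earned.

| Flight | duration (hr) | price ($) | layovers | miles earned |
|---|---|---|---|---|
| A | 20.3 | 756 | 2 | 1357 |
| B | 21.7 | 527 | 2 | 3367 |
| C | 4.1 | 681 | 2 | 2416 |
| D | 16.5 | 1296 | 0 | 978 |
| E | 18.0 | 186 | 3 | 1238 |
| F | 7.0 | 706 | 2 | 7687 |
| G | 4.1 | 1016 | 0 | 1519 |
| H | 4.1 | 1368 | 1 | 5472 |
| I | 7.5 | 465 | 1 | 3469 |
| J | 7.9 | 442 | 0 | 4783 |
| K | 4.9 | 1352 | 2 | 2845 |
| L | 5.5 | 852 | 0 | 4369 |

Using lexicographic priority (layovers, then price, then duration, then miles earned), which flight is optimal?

First minimize layovers: best is 0, kept {D, G, J, L}.
Then minimize price: best is 442, kept {J}.

J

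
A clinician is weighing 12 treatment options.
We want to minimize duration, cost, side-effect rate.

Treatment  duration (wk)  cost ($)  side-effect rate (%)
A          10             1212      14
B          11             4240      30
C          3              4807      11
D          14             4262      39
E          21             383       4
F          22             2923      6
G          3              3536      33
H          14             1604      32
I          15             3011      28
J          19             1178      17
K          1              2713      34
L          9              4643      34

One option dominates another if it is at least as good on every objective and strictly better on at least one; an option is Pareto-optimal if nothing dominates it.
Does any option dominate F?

E vs F: duration 21≤22, cost 383≤2923, side-effect rate 4≤6 — E is at least as good on every objective and strictly better on at least one, so E dominates F.

Yes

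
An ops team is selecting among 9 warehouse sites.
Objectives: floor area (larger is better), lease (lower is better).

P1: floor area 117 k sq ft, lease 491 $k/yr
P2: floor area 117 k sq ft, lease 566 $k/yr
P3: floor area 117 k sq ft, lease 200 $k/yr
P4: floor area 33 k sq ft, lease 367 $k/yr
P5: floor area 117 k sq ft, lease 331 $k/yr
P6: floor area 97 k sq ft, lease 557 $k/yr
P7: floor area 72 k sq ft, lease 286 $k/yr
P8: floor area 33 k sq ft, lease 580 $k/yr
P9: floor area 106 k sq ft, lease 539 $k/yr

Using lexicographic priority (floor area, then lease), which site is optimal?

First maximize floor area: best is 117, kept {P1, P2, P3, P5}.
Then minimize lease: best is 200, kept {P3}.

P3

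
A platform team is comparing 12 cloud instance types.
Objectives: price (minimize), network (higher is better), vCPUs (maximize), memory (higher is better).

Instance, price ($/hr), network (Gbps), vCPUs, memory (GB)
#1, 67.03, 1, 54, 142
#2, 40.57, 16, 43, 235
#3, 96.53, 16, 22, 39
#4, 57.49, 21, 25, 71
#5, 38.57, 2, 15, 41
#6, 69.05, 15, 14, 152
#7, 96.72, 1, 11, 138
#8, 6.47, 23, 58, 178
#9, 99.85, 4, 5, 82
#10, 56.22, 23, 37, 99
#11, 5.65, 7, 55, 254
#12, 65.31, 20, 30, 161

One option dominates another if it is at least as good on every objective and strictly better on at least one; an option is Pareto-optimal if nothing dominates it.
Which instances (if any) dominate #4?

#8: price 6.47≤57.49, network 23≥21, vCPUs 58≥25, memory 178≥71 — dominates #4.
#10: price 56.22≤57.49, network 23≥21, vCPUs 37≥25, memory 99≥71 — dominates #4.
Others (#1, #2, #3, #5, #6, #7, #9, #11, #12) are each worse than #4 on at least one objective.

#8, #10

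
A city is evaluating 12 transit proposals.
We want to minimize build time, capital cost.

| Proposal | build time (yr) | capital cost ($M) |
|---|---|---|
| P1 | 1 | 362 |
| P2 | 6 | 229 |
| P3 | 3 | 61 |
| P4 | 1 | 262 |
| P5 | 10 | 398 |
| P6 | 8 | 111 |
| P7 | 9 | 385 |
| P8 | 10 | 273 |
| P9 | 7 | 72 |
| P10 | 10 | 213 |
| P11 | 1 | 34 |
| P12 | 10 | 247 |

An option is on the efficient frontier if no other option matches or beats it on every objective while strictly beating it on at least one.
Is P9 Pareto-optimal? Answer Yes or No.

No

P3 vs P9: build time 3≤7, capital cost 61≤72 — P3 is at least as good on every objective and strictly better on at least one, so P3 dominates P9.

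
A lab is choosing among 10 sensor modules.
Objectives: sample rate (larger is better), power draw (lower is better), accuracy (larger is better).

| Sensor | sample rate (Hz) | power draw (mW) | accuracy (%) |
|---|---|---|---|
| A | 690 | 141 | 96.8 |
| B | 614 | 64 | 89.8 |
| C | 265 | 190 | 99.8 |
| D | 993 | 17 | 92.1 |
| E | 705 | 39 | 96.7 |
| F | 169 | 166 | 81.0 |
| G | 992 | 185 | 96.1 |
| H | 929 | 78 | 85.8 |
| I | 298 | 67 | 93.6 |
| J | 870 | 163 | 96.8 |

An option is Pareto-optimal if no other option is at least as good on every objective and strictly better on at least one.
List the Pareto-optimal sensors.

A: not dominated.
B: dominated by D (sample rate 993≥614, power draw 17≤64, accuracy 92.1≥89.8).
C: not dominated (best accuracy).
D: not dominated (best sample rate).
E: not dominated.
F: dominated by A (sample rate 690≥169, power draw 141≤166, accuracy 96.8≥81.0).
G: not dominated.
H: dominated by D (sample rate 993≥929, power draw 17≤78, accuracy 92.1≥85.8).
I: dominated by E (sample rate 705≥298, power draw 39≤67, accuracy 96.7≥93.6).
J: not dominated.

A, C, D, E, G, J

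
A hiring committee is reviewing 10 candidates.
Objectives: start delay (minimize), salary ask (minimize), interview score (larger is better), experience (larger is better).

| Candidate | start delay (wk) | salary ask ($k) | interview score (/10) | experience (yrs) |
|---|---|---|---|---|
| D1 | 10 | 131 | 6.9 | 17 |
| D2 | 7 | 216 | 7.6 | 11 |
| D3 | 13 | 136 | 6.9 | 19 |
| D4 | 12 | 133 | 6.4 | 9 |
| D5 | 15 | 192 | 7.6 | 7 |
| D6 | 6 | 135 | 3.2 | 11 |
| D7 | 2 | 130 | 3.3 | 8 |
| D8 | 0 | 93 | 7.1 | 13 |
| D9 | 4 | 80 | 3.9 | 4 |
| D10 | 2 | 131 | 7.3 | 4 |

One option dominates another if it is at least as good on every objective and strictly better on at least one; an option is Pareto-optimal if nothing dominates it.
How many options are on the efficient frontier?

D1: not dominated.
D2: not dominated.
D3: not dominated (best experience).
D4: dominated by D1 (start delay 10≤12, salary ask 131≤133, interview score 6.9≥6.4, experience 17≥9).
D5: not dominated.
D6: dominated by D8 (start delay 0≤6, salary ask 93≤135, interview score 7.1≥3.2, experience 13≥11).
D7: dominated by D8 (start delay 0≤2, salary ask 93≤130, interview score 7.1≥3.3, experience 13≥8).
D8: not dominated (best start delay).
D9: not dominated (best salary ask).
D10: not dominated.
Pareto-optimal: D1, D2, D3, D5, D8, D9, D10 → 7.

7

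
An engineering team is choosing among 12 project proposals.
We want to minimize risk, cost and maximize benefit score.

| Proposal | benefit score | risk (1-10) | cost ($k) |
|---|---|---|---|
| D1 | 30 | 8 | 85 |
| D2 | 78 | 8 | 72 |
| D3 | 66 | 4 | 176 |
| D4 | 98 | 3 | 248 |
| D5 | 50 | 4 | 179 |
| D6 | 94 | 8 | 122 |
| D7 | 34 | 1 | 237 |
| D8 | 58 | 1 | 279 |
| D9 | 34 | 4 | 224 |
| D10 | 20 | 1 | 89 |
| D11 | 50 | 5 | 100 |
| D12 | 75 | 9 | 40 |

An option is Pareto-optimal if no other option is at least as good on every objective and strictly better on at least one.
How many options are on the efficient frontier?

D1: dominated by D2 (benefit score 78≥30, risk 8≤8, cost 72≤85).
D2: not dominated.
D3: not dominated.
D4: not dominated (best benefit score).
D5: dominated by D3 (benefit score 66≥50, risk 4≤4, cost 176≤179).
D6: not dominated.
D7: not dominated.
D8: not dominated.
D9: dominated by D3 (benefit score 66≥34, risk 4≤4, cost 176≤224).
D10: not dominated.
D11: not dominated.
D12: not dominated (best cost).
Pareto-optimal: D2, D3, D4, D6, D7, D8, D10, D11, D12 → 9.

9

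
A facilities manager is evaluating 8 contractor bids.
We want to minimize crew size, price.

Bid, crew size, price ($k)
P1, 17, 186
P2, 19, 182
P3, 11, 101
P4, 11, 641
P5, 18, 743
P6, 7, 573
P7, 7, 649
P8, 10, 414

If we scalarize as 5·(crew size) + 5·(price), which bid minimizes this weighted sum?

P1: 5·17 + 5·186 = 1015
P2: 5·19 + 5·182 = 1005
P3: 5·11 + 5·101 = 560
P4: 5·11 + 5·641 = 3260
P5: 5·18 + 5·743 = 3805
P6: 5·7 + 5·573 = 2900
P7: 5·7 + 5·649 = 3280
P8: 5·10 + 5·414 = 2120
Lowest: P3 at 560.

P3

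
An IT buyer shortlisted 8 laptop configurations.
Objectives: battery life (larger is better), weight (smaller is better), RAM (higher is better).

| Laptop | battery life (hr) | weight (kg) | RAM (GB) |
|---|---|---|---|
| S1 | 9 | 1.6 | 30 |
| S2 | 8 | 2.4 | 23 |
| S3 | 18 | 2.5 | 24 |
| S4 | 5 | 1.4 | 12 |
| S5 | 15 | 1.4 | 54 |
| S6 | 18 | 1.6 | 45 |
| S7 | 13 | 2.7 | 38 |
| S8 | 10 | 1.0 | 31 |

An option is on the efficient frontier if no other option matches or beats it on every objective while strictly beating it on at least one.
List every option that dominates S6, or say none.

S1: worse on battery life (9 vs 18).
S2: worse on battery life (8 vs 18).
S3: worse on weight (2.5 vs 1.6).
S4: worse on battery life (5 vs 18).
S5: worse on battery life (15 vs 18).
S7: worse on battery life (13 vs 18).
S8: worse on battery life (10 vs 18).
No option dominates S6.

none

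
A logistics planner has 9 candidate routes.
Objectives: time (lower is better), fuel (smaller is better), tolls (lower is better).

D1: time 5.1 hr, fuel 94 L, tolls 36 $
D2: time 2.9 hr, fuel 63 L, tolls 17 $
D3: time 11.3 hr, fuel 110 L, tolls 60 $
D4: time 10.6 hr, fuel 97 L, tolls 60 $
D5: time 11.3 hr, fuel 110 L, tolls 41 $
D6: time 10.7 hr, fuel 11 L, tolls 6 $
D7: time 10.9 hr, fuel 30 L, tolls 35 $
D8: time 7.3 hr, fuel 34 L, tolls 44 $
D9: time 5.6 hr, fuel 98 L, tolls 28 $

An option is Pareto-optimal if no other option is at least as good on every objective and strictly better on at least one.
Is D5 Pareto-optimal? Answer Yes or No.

D1 vs D5: time 5.1≤11.3, fuel 94≤110, tolls 36≤41 — D1 is at least as good on every objective and strictly better on at least one, so D1 dominates D5.

No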